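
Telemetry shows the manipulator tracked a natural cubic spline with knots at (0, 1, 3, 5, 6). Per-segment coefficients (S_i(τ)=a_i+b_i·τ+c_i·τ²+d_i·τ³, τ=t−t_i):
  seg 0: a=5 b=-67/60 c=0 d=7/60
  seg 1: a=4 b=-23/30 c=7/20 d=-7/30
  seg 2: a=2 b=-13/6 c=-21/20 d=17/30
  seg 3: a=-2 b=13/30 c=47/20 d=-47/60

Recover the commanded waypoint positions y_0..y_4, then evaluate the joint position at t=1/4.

y_0=5 y_1=4 y_2=2 y_3=-2 y_4=0
S(1/4) = 1209/256

y_0 = S_0(0) = a_0 = 5
y_1 = S_1(0) = a_1 = 4
y_2 = S_2(0) = a_2 = 2
y_3 = S_3(0) = a_3 = -2
y_4 = S_3(1) = 0
t_q=1/4 is in segment 0 (τ=1/4); S_0(τ)=1209/256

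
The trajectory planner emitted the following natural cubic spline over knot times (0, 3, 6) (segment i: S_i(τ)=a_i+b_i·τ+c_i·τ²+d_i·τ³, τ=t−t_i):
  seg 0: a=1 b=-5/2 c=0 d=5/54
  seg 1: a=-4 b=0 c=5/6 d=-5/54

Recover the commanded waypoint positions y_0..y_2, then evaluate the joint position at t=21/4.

y_0=1 y_1=-4 y_2=1
S(21/4) = -107/128

y_0 = S_0(0) = a_0 = 1
y_1 = S_1(0) = a_1 = -4
y_2 = S_1(3) = 1
t_q=21/4 is in segment 1 (τ=9/4); S_1(τ)=-107/128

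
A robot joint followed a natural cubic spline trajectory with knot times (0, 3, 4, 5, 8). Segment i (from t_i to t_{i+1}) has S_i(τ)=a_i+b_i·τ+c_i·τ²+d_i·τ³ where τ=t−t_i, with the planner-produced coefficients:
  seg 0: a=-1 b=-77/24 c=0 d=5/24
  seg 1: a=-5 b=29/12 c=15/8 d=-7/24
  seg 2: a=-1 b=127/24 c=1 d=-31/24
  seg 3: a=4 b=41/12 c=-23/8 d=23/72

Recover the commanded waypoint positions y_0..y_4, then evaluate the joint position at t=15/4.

y_0 = S_0(0) = a_0 = -1
y_1 = S_1(0) = a_1 = -5
y_2 = S_2(0) = a_2 = -1
y_3 = S_3(0) = a_3 = 4
y_4 = S_3(3) = -3
t_q=15/4 is in segment 1 (τ=3/4); S_1(τ)=-1155/512

y_0=-1 y_1=-5 y_2=-1 y_3=4 y_4=-3
S(15/4) = -1155/512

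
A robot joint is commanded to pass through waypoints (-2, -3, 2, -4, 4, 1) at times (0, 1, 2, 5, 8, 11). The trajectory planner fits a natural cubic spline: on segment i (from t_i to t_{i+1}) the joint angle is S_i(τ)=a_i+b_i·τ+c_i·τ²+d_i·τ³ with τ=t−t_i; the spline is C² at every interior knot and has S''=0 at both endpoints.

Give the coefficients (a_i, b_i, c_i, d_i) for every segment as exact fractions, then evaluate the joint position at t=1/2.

Δ: Δ0=-1, Δ1=5, Δ2=-2, Δ3=8/3, Δ4=-1
row 1: diag=4, rhs=36; c'=1/4, d'=9
row 2: denom=8−1·1/4=31/4; d'=(-42−1·9)/(31/4)=-204/31
row 3: denom=12−3·12/31=336/31; d'=(28−3·-204/31)/(336/31)=185/42
row 4: denom=12−3·31/112=1251/112; d'=(-22−3·185/42)/(1251/112)=-3944/1251
back: M4=-3944/1251
back: M3=185/42−31/112·-3944/1251=6602/1251
back: M2=-204/31−12/31·6602/1251=-3596/417
back: M1=9−1/4·-3596/417=4652/417
M: M0=0, M1=4652/417, M2=-3596/417, M3=6602/1251, M4=-3944/1251, M5=0
seg 0: a=-2, c=M0/2=0, d=(M1−M0)/(6·1)=2326/1251, b=Δ0−h0·(2M0+M1)/6=-3577/1251
seg 1: a=-3, c=M1/2=2326/417, d=(M2−M1)/(6·1)=-4124/1251, b=Δ1−h1·(2M1+M2)/6=3401/1251
seg 2: a=2, c=M2/2=-1798/417, d=(M3−M2)/(6·3)=8695/11259, b=Δ2−h2·(2M2+M3)/6=4985/1251
seg 3: a=-4, c=M3/2=3301/1251, d=(M4−M3)/(6·3)=-5273/11259, b=Δ3−h3·(2M3+M4)/6=-1294/1251
seg 4: a=4, c=M4/2=-1972/1251, d=(M5−M4)/(6·3)=1972/11259, b=Δ4−h4·(2M4+M5)/6=2693/1251
t_q=1/2 → seg 0, τ=1/2; S=-2+-3577/1251·τ+0·τ²+2326/1251·τ³=-5333/1668

  seg 0: a=-2 b=-3577/1251 c=0 d=2326/1251
  seg 1: a=-3 b=3401/1251 c=2326/417 d=-4124/1251
  seg 2: a=2 b=4985/1251 c=-1798/417 d=8695/11259
  seg 3: a=-4 b=-1294/1251 c=3301/1251 d=-5273/11259
  seg 4: a=4 b=2693/1251 c=-1972/1251 d=1972/11259
S(1/2) = -5333/1668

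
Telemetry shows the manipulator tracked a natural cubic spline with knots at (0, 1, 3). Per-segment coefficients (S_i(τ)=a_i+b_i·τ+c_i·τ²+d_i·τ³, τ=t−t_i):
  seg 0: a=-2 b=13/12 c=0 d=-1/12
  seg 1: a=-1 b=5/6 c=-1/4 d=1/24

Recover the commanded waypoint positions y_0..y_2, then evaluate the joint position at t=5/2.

y_0 = S_0(0) = a_0 = -2
y_1 = S_1(0) = a_1 = -1
y_2 = S_1(2) = 0
t_q=5/2 is in segment 1 (τ=3/2); S_1(τ)=-11/64

y_0=-2 y_1=-1 y_2=0
S(5/2) = -11/64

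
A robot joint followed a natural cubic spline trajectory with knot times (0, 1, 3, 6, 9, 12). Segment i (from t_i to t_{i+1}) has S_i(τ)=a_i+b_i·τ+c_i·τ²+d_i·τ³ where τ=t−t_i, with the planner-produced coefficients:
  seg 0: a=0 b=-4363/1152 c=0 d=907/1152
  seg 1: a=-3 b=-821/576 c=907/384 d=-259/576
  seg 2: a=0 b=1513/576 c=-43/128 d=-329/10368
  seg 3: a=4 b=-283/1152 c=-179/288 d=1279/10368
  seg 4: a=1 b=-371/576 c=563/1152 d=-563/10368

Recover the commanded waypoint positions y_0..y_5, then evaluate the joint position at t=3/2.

y_0 = S_0(0) = a_0 = 0
y_1 = S_1(0) = a_1 = -3
y_2 = S_2(0) = a_2 = 0
y_3 = S_3(0) = a_3 = 4
y_4 = S_4(0) = a_4 = 1
y_5 = S_4(3) = 2
t_q=3/2 is in segment 1 (τ=1/2); S_1(τ)=-2441/768

y_0=0 y_1=-3 y_2=0 y_3=4 y_4=1 y_5=2
S(3/2) = -2441/768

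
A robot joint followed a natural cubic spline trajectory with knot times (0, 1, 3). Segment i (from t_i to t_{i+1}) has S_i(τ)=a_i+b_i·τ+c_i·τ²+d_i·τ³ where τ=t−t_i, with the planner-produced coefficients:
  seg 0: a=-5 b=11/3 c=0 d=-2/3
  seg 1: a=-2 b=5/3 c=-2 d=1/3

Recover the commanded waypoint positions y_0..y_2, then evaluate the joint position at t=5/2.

y_0=-5 y_1=-2 y_2=-4
S(5/2) = -23/8

y_0 = S_0(0) = a_0 = -5
y_1 = S_1(0) = a_1 = -2
y_2 = S_1(2) = -4
t_q=5/2 is in segment 1 (τ=3/2); S_1(τ)=-23/8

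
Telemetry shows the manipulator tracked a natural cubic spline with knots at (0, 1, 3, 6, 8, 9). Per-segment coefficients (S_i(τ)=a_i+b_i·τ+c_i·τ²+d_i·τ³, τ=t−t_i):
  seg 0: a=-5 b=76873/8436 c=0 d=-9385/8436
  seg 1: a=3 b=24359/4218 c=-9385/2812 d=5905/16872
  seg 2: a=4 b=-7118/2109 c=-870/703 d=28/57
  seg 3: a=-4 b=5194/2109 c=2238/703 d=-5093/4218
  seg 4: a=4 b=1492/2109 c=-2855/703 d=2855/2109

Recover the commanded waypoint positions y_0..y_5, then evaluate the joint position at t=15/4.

y_0 = S_0(0) = a_0 = -5
y_1 = S_1(0) = a_1 = 3
y_2 = S_2(0) = a_2 = 4
y_3 = S_3(0) = a_3 = -4
y_4 = S_4(0) = a_4 = 4
y_5 = S_4(1) = 2
t_q=15/4 is in segment 2 (τ=3/4); S_2(τ)=11021/11248

y_0=-5 y_1=3 y_2=4 y_3=-4 y_4=4 y_5=2
S(15/4) = 11021/11248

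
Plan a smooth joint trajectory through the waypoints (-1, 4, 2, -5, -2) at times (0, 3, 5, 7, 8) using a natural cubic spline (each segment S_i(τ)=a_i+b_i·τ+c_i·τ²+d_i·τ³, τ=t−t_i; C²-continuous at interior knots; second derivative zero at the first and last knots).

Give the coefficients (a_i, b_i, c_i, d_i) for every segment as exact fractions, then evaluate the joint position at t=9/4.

  seg 0: a=-1 b=329/156 c=0 d=-23/468
  seg 1: a=4 b=61/78 c=-23/52 d=-35/156
  seg 2: a=2 b=-287/78 c=-93/52 d=293/312
  seg 3: a=-5 b=17/39 c=50/13 d=-50/39
S(9/4) = 10601/3328

Δ: Δ0=5/3, Δ1=-1, Δ2=-7/2, Δ3=3
row 1: diag=10, rhs=-16; c'=1/5, d'=-8/5
row 2: denom=8−2·1/5=38/5; d'=(-15−2·-8/5)/(38/5)=-59/38
row 3: denom=6−2·5/19=104/19; d'=(39−2·-59/38)/(104/19)=100/13
back: M3=100/13
back: M2=-59/38−5/19·100/13=-93/26
back: M1=-8/5−1/5·-93/26=-23/26
M: M0=0, M1=-23/26, M2=-93/26, M3=100/13, M4=0
seg 0: a=-1, c=M0/2=0, d=(M1−M0)/(6·3)=-23/468, b=Δ0−h0·(2M0+M1)/6=329/156
seg 1: a=4, c=M1/2=-23/52, d=(M2−M1)/(6·2)=-35/156, b=Δ1−h1·(2M1+M2)/6=61/78
seg 2: a=2, c=M2/2=-93/52, d=(M3−M2)/(6·2)=293/312, b=Δ2−h2·(2M2+M3)/6=-287/78
seg 3: a=-5, c=M3/2=50/13, d=(M4−M3)/(6·1)=-50/39, b=Δ3−h3·(2M3+M4)/6=17/39
t_q=9/4 → seg 0, τ=9/4; S=-1+329/156·τ+0·τ²+-23/468·τ³=10601/3328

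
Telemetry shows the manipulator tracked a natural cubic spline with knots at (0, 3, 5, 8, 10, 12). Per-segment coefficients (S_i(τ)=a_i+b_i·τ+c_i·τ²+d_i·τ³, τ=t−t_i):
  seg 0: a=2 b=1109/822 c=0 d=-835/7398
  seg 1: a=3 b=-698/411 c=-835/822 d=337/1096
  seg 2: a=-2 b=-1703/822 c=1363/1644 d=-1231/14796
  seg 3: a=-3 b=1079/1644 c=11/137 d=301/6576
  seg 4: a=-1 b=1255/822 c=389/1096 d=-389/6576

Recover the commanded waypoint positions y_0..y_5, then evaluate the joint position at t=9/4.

y_0 = S_0(0) = a_0 = 2
y_1 = S_1(0) = a_1 = 3
y_2 = S_2(0) = a_2 = -2
y_3 = S_3(0) = a_3 = -3
y_4 = S_4(0) = a_4 = -1
y_5 = S_4(2) = 3
t_q=9/4 is in segment 0 (τ=9/4); S_0(τ)=65759/17536

y_0=2 y_1=3 y_2=-2 y_3=-3 y_4=-1 y_5=3
S(9/4) = 65759/17536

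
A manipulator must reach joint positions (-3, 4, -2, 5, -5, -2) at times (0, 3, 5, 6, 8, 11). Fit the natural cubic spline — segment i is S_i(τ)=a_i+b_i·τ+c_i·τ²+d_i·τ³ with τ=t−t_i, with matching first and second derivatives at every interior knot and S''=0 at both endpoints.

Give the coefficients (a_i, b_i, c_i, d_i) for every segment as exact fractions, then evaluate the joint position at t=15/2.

Δ: Δ0=7/3, Δ1=-3, Δ2=7, Δ3=-5, Δ4=1
row 1: diag=10, rhs=-32; c'=1/5, d'=-16/5
row 2: denom=6−2·1/5=28/5; d'=(60−2·-16/5)/(28/5)=83/7
row 3: denom=6−1·5/28=163/28; d'=(-72−1·83/7)/(163/28)=-2348/163
row 4: denom=10−2·56/163=1518/163; d'=(36−2·-2348/163)/(1518/163)=5282/759
back: M4=5282/759
back: M3=-2348/163−56/163·5282/759=-12748/759
back: M2=83/7−5/28·-12748/759=11276/759
back: M1=-16/5−1/5·11276/759=-4684/759
M: M0=0, M1=-4684/759, M2=11276/759, M3=-12748/759, M4=5282/759, M5=0
seg 0: a=-3, c=M0/2=0, d=(M1−M0)/(6·3)=-2342/6831, b=Δ0−h0·(2M0+M1)/6=1371/253
seg 1: a=4, c=M1/2=-2342/759, d=(M2−M1)/(6·2)=1330/759, b=Δ1−h1·(2M1+M2)/6=-971/253
seg 2: a=-2, c=M2/2=5638/759, d=(M3−M2)/(6·1)=-364/69, b=Δ2−h2·(2M2+M3)/6=3679/759
seg 3: a=5, c=M3/2=-6374/759, d=(M4−M3)/(6·2)=3005/1518, b=Δ3−h3·(2M3+M4)/6=981/253
seg 4: a=-5, c=M4/2=2641/759, d=(M5−M4)/(6·3)=-2641/6831, b=Δ4−h4·(2M4+M5)/6=-4523/759
t_q=15/2 → seg 3, τ=3/2; S=5+981/253·τ+-6374/759·τ²+3005/1518·τ³=-5659/4048

  seg 0: a=-3 b=1371/253 c=0 d=-2342/6831
  seg 1: a=4 b=-971/253 c=-2342/759 d=1330/759
  seg 2: a=-2 b=3679/759 c=5638/759 d=-364/69
  seg 3: a=5 b=981/253 c=-6374/759 d=3005/1518
  seg 4: a=-5 b=-4523/759 c=2641/759 d=-2641/6831
S(15/2) = -5659/4048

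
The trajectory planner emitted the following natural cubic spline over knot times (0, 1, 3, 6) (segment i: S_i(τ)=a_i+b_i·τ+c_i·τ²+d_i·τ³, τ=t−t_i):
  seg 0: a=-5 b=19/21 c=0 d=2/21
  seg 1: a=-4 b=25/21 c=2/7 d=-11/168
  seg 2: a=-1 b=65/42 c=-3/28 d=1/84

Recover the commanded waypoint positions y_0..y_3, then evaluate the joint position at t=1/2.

y_0=-5 y_1=-4 y_2=-1 y_3=3
S(1/2) = -127/28

y_0 = S_0(0) = a_0 = -5
y_1 = S_1(0) = a_1 = -4
y_2 = S_2(0) = a_2 = -1
y_3 = S_2(3) = 3
t_q=1/2 is in segment 0 (τ=1/2); S_0(τ)=-127/28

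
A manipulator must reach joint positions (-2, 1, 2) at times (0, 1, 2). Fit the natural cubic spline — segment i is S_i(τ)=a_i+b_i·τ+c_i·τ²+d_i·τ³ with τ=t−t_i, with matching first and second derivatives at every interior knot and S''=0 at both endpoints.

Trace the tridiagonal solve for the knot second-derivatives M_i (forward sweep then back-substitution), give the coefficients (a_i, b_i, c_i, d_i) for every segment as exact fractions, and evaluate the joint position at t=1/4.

  seg 0: a=-2 b=7/2 c=0 d=-1/2
  seg 1: a=1 b=2 c=-3/2 d=1/2
S(1/4) = -145/128

Δ: Δ0=3, Δ1=1
row 1: diag=4, rhs=-12; c'=1/4, d'=-3
back: M1=-3
M: M0=0, M1=-3, M2=0
seg 0: a=-2, c=M0/2=0, d=(M1−M0)/(6·1)=-1/2, b=Δ0−h0·(2M0+M1)/6=7/2
seg 1: a=1, c=M1/2=-3/2, d=(M2−M1)/(6·1)=1/2, b=Δ1−h1·(2M1+M2)/6=2
t_q=1/4 → seg 0, τ=1/4; S=-2+7/2·τ+0·τ²+-1/2·τ³=-145/128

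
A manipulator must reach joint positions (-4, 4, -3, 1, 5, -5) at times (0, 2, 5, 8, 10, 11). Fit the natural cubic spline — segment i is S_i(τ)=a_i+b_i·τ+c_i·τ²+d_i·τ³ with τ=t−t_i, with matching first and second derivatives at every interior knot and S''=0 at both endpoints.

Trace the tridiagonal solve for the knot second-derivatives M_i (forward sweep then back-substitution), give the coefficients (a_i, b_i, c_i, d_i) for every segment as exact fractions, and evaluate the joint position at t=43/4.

Δ: Δ0=4, Δ1=-7/3, Δ2=4/3, Δ3=2, Δ4=-10
row 1: diag=10, rhs=-38; c'=3/10, d'=-19/5
row 2: denom=12−3·3/10=111/10; d'=(22−3·-19/5)/(111/10)=334/111
row 3: denom=10−3·10/37=340/37; d'=(4−3·334/111)/(340/37)=-93/170
row 4: denom=6−2·37/170=473/85; d'=(-72−2·-93/170)/(473/85)=-6027/473
back: M4=-6027/473
back: M3=-93/170−37/170·-6027/473=1053/473
back: M2=334/111−10/37·1053/473=3416/1419
back: M1=-19/5−3/10·3416/1419=-2139/473
M: M0=0, M1=-2139/473, M2=3416/1419, M3=1053/473, M4=-6027/473, M5=0
seg 0: a=-4, c=M0/2=0, d=(M1−M0)/(6·2)=-713/1892, b=Δ0−h0·(2M0+M1)/6=2605/473
seg 1: a=4, c=M1/2=-2139/946, d=(M2−M1)/(6·3)=9833/25542, b=Δ1−h1·(2M1+M2)/6=466/473
seg 2: a=-3, c=M2/2=1708/1419, d=(M3−M2)/(6·3)=-257/25542, b=Δ2−h2·(2M2+M3)/6=-2069/946
seg 3: a=1, c=M3/2=1053/946, d=(M4−M3)/(6·2)=-590/473, b=Δ3−h3·(2M3+M4)/6=2253/473
seg 4: a=5, c=M4/2=-6027/946, d=(M5−M4)/(6·1)=2009/946, b=Δ4−h4·(2M4+M5)/6=-2721/473
t_q=43/4 → seg 4, τ=3/4; S=5+-2721/473·τ+-6027/946·τ²+2009/946·τ³=-121225/60544

  seg 0: a=-4 b=2605/473 c=0 d=-713/1892
  seg 1: a=4 b=466/473 c=-2139/946 d=9833/25542
  seg 2: a=-3 b=-2069/946 c=1708/1419 d=-257/25542
  seg 3: a=1 b=2253/473 c=1053/946 d=-590/473
  seg 4: a=5 b=-2721/473 c=-6027/946 d=2009/946
S(43/4) = -121225/60544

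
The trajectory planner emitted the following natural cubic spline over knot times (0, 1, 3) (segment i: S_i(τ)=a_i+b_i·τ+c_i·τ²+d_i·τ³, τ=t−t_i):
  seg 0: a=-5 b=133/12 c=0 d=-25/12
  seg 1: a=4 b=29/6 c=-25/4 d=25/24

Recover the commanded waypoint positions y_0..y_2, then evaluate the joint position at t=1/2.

y_0 = S_0(0) = a_0 = -5
y_1 = S_1(0) = a_1 = 4
y_2 = S_1(2) = -3
t_q=1/2 is in segment 0 (τ=1/2); S_0(τ)=9/32

y_0=-5 y_1=4 y_2=-3
S(1/2) = 9/32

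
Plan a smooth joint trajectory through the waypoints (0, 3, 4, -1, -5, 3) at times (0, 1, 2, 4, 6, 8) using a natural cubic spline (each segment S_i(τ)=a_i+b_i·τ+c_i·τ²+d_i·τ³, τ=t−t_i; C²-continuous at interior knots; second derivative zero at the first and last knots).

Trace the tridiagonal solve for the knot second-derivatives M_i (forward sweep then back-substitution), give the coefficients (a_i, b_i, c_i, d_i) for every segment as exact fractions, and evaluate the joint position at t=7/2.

Δ: Δ0=3, Δ1=1, Δ2=-5/2, Δ3=-2, Δ4=4
row 1: diag=4, rhs=-12; c'=1/4, d'=-3
row 2: denom=6−1·1/4=23/4; d'=(-21−1·-3)/(23/4)=-72/23
row 3: denom=8−2·8/23=168/23; d'=(3−2·-72/23)/(168/23)=71/56
row 4: denom=8−2·23/84=313/42; d'=(36−2·71/56)/(313/42)=2811/626
back: M4=2811/626
back: M3=71/56−23/84·2811/626=12/313
back: M2=-72/23−8/23·12/313=-984/313
back: M1=-3−1/4·-984/313=-693/313
M: M0=0, M1=-693/313, M2=-984/313, M3=12/313, M4=2811/626, M5=0
seg 0: a=0, c=M0/2=0, d=(M1−M0)/(6·1)=-231/626, b=Δ0−h0·(2M0+M1)/6=2109/626
seg 1: a=3, c=M1/2=-693/626, d=(M2−M1)/(6·1)=-97/626, b=Δ1−h1·(2M1+M2)/6=708/313
seg 2: a=4, c=M2/2=-492/313, d=(M3−M2)/(6·2)=83/313, b=Δ2−h2·(2M2+M3)/6=-261/626
seg 3: a=-1, c=M3/2=6/313, d=(M4−M3)/(6·2)=929/2504, b=Δ3−h3·(2M3+M4)/6=-2205/626
seg 4: a=-5, c=M4/2=2811/1252, d=(M5−M4)/(6·2)=-937/2504, b=Δ4−h4·(2M4+M5)/6=315/313
t_q=7/2 → seg 2, τ=3/2; S=4+-261/626·τ+-492/313·τ²+83/313·τ³=1835/2504

  seg 0: a=0 b=2109/626 c=0 d=-231/626
  seg 1: a=3 b=708/313 c=-693/626 d=-97/626
  seg 2: a=4 b=-261/626 c=-492/313 d=83/313
  seg 3: a=-1 b=-2205/626 c=6/313 d=929/2504
  seg 4: a=-5 b=315/313 c=2811/1252 d=-937/2504
S(7/2) = 1835/2504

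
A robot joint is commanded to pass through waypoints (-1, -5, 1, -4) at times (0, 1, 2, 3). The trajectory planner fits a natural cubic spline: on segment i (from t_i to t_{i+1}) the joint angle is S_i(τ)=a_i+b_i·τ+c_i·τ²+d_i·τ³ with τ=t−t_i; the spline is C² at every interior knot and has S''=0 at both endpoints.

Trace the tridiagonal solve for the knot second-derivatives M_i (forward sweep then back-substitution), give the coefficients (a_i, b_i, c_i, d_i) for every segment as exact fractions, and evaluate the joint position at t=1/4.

Δ: Δ0=-4, Δ1=6, Δ2=-5
row 1: diag=4, rhs=60; c'=1/4, d'=15
row 2: denom=4−1·1/4=15/4; d'=(-66−1·15)/(15/4)=-108/5
back: M2=-108/5
back: M1=15−1/4·-108/5=102/5
M: M0=0, M1=102/5, M2=-108/5, M3=0
seg 0: a=-1, c=M0/2=0, d=(M1−M0)/(6·1)=17/5, b=Δ0−h0·(2M0+M1)/6=-37/5
seg 1: a=-5, c=M1/2=51/5, d=(M2−M1)/(6·1)=-7, b=Δ1−h1·(2M1+M2)/6=14/5
seg 2: a=1, c=M2/2=-54/5, d=(M3−M2)/(6·1)=18/5, b=Δ2−h2·(2M2+M3)/6=11/5
t_q=1/4 → seg 0, τ=1/4; S=-1+-37/5·τ+0·τ²+17/5·τ³=-179/64

  seg 0: a=-1 b=-37/5 c=0 d=17/5
  seg 1: a=-5 b=14/5 c=51/5 d=-7
  seg 2: a=1 b=11/5 c=-54/5 d=18/5
S(1/4) = -179/64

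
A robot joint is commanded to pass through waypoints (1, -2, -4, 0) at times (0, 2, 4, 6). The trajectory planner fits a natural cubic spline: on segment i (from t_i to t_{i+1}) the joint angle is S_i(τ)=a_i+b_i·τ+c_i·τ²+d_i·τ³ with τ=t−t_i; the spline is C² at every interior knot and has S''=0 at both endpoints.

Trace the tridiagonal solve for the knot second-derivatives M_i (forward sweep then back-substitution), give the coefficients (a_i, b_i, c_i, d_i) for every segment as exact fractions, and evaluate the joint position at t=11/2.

Δ: Δ0=-3/2, Δ1=-1, Δ2=2
row 1: diag=8, rhs=3; c'=1/4, d'=3/8
row 2: denom=8−2·1/4=15/2; d'=(18−2·3/8)/(15/2)=23/10
back: M2=23/10
back: M1=3/8−1/4·23/10=-1/5
M: M0=0, M1=-1/5, M2=23/10, M3=0
seg 0: a=1, c=M0/2=0, d=(M1−M0)/(6·2)=-1/60, b=Δ0−h0·(2M0+M1)/6=-43/30
seg 1: a=-2, c=M1/2=-1/10, d=(M2−M1)/(6·2)=5/24, b=Δ1−h1·(2M1+M2)/6=-49/30
seg 2: a=-4, c=M2/2=23/20, d=(M3−M2)/(6·2)=-23/120, b=Δ2−h2·(2M2+M3)/6=7/15
t_q=11/2 → seg 2, τ=3/2; S=-4+7/15·τ+23/20·τ²+-23/120·τ³=-87/64

  seg 0: a=1 b=-43/30 c=0 d=-1/60
  seg 1: a=-2 b=-49/30 c=-1/10 d=5/24
  seg 2: a=-4 b=7/15 c=23/20 d=-23/120
S(11/2) = -87/64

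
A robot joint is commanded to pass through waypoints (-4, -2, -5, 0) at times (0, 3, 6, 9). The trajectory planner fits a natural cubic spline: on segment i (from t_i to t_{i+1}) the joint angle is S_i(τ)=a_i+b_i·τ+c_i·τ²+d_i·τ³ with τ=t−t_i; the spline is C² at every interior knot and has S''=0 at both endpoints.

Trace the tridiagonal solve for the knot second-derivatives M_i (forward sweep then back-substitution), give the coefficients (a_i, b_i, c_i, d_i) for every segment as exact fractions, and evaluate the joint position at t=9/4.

Δ: Δ0=2/3, Δ1=-1, Δ2=5/3
row 1: diag=12, rhs=-10; c'=1/4, d'=-5/6
row 2: denom=12−3·1/4=45/4; d'=(16−3·-5/6)/(45/4)=74/45
back: M2=74/45
back: M1=-5/6−1/4·74/45=-56/45
M: M0=0, M1=-56/45, M2=74/45, M3=0
seg 0: a=-4, c=M0/2=0, d=(M1−M0)/(6·3)=-28/405, b=Δ0−h0·(2M0+M1)/6=58/45
seg 1: a=-2, c=M1/2=-28/45, d=(M2−M1)/(6·3)=13/81, b=Δ1−h1·(2M1+M2)/6=-26/45
seg 2: a=-5, c=M2/2=37/45, d=(M3−M2)/(6·3)=-37/405, b=Δ2−h2·(2M2+M3)/6=1/45
t_q=9/4 → seg 0, τ=9/4; S=-4+58/45·τ+0·τ²+-28/405·τ³=-151/80

  seg 0: a=-4 b=58/45 c=0 d=-28/405
  seg 1: a=-2 b=-26/45 c=-28/45 d=13/81
  seg 2: a=-5 b=1/45 c=37/45 d=-37/405
S(9/4) = -151/80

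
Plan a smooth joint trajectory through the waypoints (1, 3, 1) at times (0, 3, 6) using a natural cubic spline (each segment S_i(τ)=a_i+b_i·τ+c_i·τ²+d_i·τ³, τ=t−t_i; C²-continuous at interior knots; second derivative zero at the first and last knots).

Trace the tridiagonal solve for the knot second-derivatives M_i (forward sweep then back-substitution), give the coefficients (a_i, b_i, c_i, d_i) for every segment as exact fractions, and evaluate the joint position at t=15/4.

  seg 0: a=1 b=1 c=0 d=-1/27
  seg 1: a=3 b=0 c=-1/3 d=1/27
S(15/4) = 181/64

Δ: Δ0=2/3, Δ1=-2/3
row 1: diag=12, rhs=-8; c'=1/4, d'=-2/3
back: M1=-2/3
M: M0=0, M1=-2/3, M2=0
seg 0: a=1, c=M0/2=0, d=(M1−M0)/(6·3)=-1/27, b=Δ0−h0·(2M0+M1)/6=1
seg 1: a=3, c=M1/2=-1/3, d=(M2−M1)/(6·3)=1/27, b=Δ1−h1·(2M1+M2)/6=0
t_q=15/4 → seg 1, τ=3/4; S=3+0·τ+-1/3·τ²+1/27·τ³=181/64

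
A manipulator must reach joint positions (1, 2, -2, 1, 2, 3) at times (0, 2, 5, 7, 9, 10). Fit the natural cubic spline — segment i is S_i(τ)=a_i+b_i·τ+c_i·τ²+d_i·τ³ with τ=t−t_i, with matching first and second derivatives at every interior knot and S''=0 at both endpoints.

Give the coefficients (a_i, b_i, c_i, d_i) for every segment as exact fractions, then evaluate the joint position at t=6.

  seg 0: a=1 b=6359/5646 c=0 d=-442/2823
  seg 1: a=2 b=-4249/5646 c=-884/941 d=4211/16938
  seg 2: a=-2 b=913/2823 c=2443/1882 d=-8015/22584
  seg 3: a=1 b=7097/5646 c=-3129/3764 d=5113/22584
  seg 4: a=2 b=1831/2823 c=496/941 d=-496/2823
S(6) = -5521/7528

Δ: Δ0=1/2, Δ1=-4/3, Δ2=3/2, Δ3=1/2, Δ4=1
row 1: diag=10, rhs=-11; c'=3/10, d'=-11/10
row 2: denom=10−3·3/10=91/10; d'=(17−3·-11/10)/(91/10)=29/13
row 3: denom=8−2·20/91=688/91; d'=(-6−2·29/13)/(688/91)=-119/86
row 4: denom=6−2·91/344=941/172; d'=(3−2·-119/86)/(941/172)=992/941
back: M4=992/941
back: M3=-119/86−91/344·992/941=-3129/1882
back: M2=29/13−20/91·-3129/1882=2443/941
back: M1=-11/10−3/10·2443/941=-1768/941
M: M0=0, M1=-1768/941, M2=2443/941, M3=-3129/1882, M4=992/941, M5=0
seg 0: a=1, c=M0/2=0, d=(M1−M0)/(6·2)=-442/2823, b=Δ0−h0·(2M0+M1)/6=6359/5646
seg 1: a=2, c=M1/2=-884/941, d=(M2−M1)/(6·3)=4211/16938, b=Δ1−h1·(2M1+M2)/6=-4249/5646
seg 2: a=-2, c=M2/2=2443/1882, d=(M3−M2)/(6·2)=-8015/22584, b=Δ2−h2·(2M2+M3)/6=913/2823
seg 3: a=1, c=M3/2=-3129/3764, d=(M4−M3)/(6·2)=5113/22584, b=Δ3−h3·(2M3+M4)/6=7097/5646
seg 4: a=2, c=M4/2=496/941, d=(M5−M4)/(6·1)=-496/2823, b=Δ4−h4·(2M4+M5)/6=1831/2823
t_q=6 → seg 2, τ=1; S=-2+913/2823·τ+2443/1882·τ²+-8015/22584·τ³=-5521/7528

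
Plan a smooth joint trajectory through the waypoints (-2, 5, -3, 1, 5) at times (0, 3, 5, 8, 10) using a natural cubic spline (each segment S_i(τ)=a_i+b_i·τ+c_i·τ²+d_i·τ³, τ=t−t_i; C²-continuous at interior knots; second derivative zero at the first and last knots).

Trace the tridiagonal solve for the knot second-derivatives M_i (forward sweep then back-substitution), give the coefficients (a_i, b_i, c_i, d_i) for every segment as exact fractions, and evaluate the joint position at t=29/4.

  seg 0: a=-2 b=4067/870 c=0 d=-679/2610
  seg 1: a=5 b=-1022/435 c=-679/290 d=1319/1740
  seg 2: a=-3 b=-1139/435 c=64/29 d=-43/145
  seg 3: a=1 b=1138/435 c=-67/145 d=67/870
S(29/4) = -351/320

Δ: Δ0=7/3, Δ1=-4, Δ2=4/3, Δ3=2
row 1: diag=10, rhs=-38; c'=1/5, d'=-19/5
row 2: denom=10−2·1/5=48/5; d'=(32−2·-19/5)/(48/5)=33/8
row 3: denom=10−3·5/16=145/16; d'=(4−3·33/8)/(145/16)=-134/145
back: M3=-134/145
back: M2=33/8−5/16·-134/145=128/29
back: M1=-19/5−1/5·128/29=-679/145
M: M0=0, M1=-679/145, M2=128/29, M3=-134/145, M4=0
seg 0: a=-2, c=M0/2=0, d=(M1−M0)/(6·3)=-679/2610, b=Δ0−h0·(2M0+M1)/6=4067/870
seg 1: a=5, c=M1/2=-679/290, d=(M2−M1)/(6·2)=1319/1740, b=Δ1−h1·(2M1+M2)/6=-1022/435
seg 2: a=-3, c=M2/2=64/29, d=(M3−M2)/(6·3)=-43/145, b=Δ2−h2·(2M2+M3)/6=-1139/435
seg 3: a=1, c=M3/2=-67/145, d=(M4−M3)/(6·2)=67/870, b=Δ3−h3·(2M3+M4)/6=1138/435
t_q=29/4 → seg 2, τ=9/4; S=-3+-1139/435·τ+64/29·τ²+-43/145·τ³=-351/320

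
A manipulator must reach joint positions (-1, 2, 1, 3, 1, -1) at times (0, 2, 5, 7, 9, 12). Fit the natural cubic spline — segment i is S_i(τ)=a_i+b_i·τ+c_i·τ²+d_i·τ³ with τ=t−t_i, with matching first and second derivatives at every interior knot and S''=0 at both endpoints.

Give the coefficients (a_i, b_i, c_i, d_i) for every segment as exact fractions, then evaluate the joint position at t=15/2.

  seg 0: a=-1 b=6635/3258 c=0 d=-437/3258
  seg 1: a=2 b=1391/3258 c=-437/543 d=5389/29322
  seg 2: a=1 b=913/1629 c=2767/3258 d=-2051/6516
  seg 3: a=3 b=98/543 c=-1693/1629 d=1463/6516
  seg 4: a=1 b=-2089/1629 c=1003/3258 d=-1003/29322
S(15/2) = 49669/17376

Δ: Δ0=3/2, Δ1=-1/3, Δ2=1, Δ3=-1, Δ4=-2/3
row 1: diag=10, rhs=-11; c'=3/10, d'=-11/10
row 2: denom=10−3·3/10=91/10; d'=(8−3·-11/10)/(91/10)=113/91
row 3: denom=8−2·20/91=688/91; d'=(-12−2·113/91)/(688/91)=-659/344
row 4: denom=10−2·91/344=1629/172; d'=(2−2·-659/344)/(1629/172)=1003/1629
back: M4=1003/1629
back: M3=-659/344−91/344·1003/1629=-3386/1629
back: M2=113/91−20/91·-3386/1629=2767/1629
back: M1=-11/10−3/10·2767/1629=-874/543
M: M0=0, M1=-874/543, M2=2767/1629, M3=-3386/1629, M4=1003/1629, M5=0
seg 0: a=-1, c=M0/2=0, d=(M1−M0)/(6·2)=-437/3258, b=Δ0−h0·(2M0+M1)/6=6635/3258
seg 1: a=2, c=M1/2=-437/543, d=(M2−M1)/(6·3)=5389/29322, b=Δ1−h1·(2M1+M2)/6=1391/3258
seg 2: a=1, c=M2/2=2767/3258, d=(M3−M2)/(6·2)=-2051/6516, b=Δ2−h2·(2M2+M3)/6=913/1629
seg 3: a=3, c=M3/2=-1693/1629, d=(M4−M3)/(6·2)=1463/6516, b=Δ3−h3·(2M3+M4)/6=98/543
seg 4: a=1, c=M4/2=1003/3258, d=(M5−M4)/(6·3)=-1003/29322, b=Δ4−h4·(2M4+M5)/6=-2089/1629
t_q=15/2 → seg 3, τ=1/2; S=3+98/543·τ+-1693/1629·τ²+1463/6516·τ³=49669/17376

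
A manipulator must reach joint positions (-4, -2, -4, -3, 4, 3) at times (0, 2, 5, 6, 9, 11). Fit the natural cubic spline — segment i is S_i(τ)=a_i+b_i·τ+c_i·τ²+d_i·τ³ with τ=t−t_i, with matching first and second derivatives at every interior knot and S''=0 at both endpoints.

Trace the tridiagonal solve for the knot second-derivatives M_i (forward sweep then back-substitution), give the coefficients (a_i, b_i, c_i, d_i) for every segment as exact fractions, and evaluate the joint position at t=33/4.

Δ: Δ0=1, Δ1=-2/3, Δ2=1, Δ3=7/3, Δ4=-1/2
row 1: diag=10, rhs=-10; c'=3/10, d'=-1
row 2: denom=8−3·3/10=71/10; d'=(10−3·-1)/(71/10)=130/71
row 3: denom=8−1·10/71=558/71; d'=(8−1·130/71)/(558/71)=73/93
row 4: denom=10−3·71/186=549/62; d'=(-17−3·73/93)/(549/62)=-400/183
back: M4=-400/183
back: M3=73/93−71/186·-400/183=889/549
back: M2=130/71−10/71·889/549=880/549
back: M1=-1−3/10·880/549=-271/183
M: M0=0, M1=-271/183, M2=880/549, M3=889/549, M4=-400/183, M5=0
seg 0: a=-4, c=M0/2=0, d=(M1−M0)/(6·2)=-271/2196, b=Δ0−h0·(2M0+M1)/6=820/549
seg 1: a=-2, c=M1/2=-271/366, d=(M2−M1)/(6·3)=1693/9882, b=Δ1−h1·(2M1+M2)/6=7/549
seg 2: a=-4, c=M2/2=440/549, d=(M3−M2)/(6·1)=1/366, b=Δ2−h2·(2M2+M3)/6=215/1098
seg 3: a=-3, c=M3/2=889/1098, d=(M4−M3)/(6·3)=-2089/9882, b=Δ3−h3·(2M3+M4)/6=992/549
seg 4: a=4, c=M4/2=-200/183, d=(M5−M4)/(6·2)=100/549, b=Δ4−h4·(2M4+M5)/6=1051/1098
t_q=33/4 → seg 3, τ=9/4; S=-3+992/549·τ+889/1098·τ²+-2089/9882·τ³=21523/7808

  seg 0: a=-4 b=820/549 c=0 d=-271/2196
  seg 1: a=-2 b=7/549 c=-271/366 d=1693/9882
  seg 2: a=-4 b=215/1098 c=440/549 d=1/366
  seg 3: a=-3 b=992/549 c=889/1098 d=-2089/9882
  seg 4: a=4 b=1051/1098 c=-200/183 d=100/549
S(33/4) = 21523/7808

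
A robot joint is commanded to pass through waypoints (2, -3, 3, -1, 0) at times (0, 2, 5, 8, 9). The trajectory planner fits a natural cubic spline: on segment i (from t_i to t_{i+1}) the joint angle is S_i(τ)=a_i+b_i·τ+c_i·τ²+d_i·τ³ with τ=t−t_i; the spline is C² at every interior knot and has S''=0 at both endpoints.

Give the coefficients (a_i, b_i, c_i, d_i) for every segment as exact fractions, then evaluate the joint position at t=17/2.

Δ: Δ0=-5/2, Δ1=2, Δ2=-4/3, Δ3=1
row 1: diag=10, rhs=27; c'=3/10, d'=27/10
row 2: denom=12−3·3/10=111/10; d'=(-20−3·27/10)/(111/10)=-281/111
row 3: denom=8−3·10/37=266/37; d'=(14−3·-281/111)/(266/37)=799/266
back: M3=799/266
back: M2=-281/111−10/37·799/266=-1334/399
back: M1=27/10−3/10·-1334/399=985/266
M: M0=0, M1=985/266, M2=-1334/399, M3=799/266, M4=0
seg 0: a=2, c=M0/2=0, d=(M1−M0)/(6·2)=985/3192, b=Δ0−h0·(2M0+M1)/6=-1490/399
seg 1: a=-3, c=M1/2=985/532, d=(M2−M1)/(6·3)=-5623/14364, b=Δ1−h1·(2M1+M2)/6=-25/798
seg 2: a=3, c=M2/2=-667/399, d=(M3−M2)/(6·3)=5065/14364, b=Δ2−h2·(2M2+M3)/6=811/1596
seg 3: a=-1, c=M3/2=799/532, d=(M4−M3)/(6·1)=-799/1596, b=Δ3−h3·(2M3+M4)/6=-1/798
t_q=17/2 → seg 3, τ=1/2; S=-1+-1/798·τ+799/532·τ²+-799/1596·τ³=-2927/4256

  seg 0: a=2 b=-1490/399 c=0 d=985/3192
  seg 1: a=-3 b=-25/798 c=985/532 d=-5623/14364
  seg 2: a=3 b=811/1596 c=-667/399 d=5065/14364
  seg 3: a=-1 b=-1/798 c=799/532 d=-799/1596
S(17/2) = -2927/4256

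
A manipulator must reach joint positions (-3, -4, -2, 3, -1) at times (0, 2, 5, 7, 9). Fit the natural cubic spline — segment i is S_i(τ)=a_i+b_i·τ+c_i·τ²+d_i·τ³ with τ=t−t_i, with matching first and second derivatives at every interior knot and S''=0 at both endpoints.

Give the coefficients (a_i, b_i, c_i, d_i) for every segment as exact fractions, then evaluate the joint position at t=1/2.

  seg 0: a=-3 b=-569/1032 c=0 d=53/4128
  seg 1: a=-4 b=-205/516 c=53/688 d=191/2064
  seg 2: a=-2 b=5291/2064 c=313/344 d=-3887/8256
  seg 3: a=3 b=571/1032 c=-2635/1376 d=2635/8256
S(1/2) = -36041/11008

Δ: Δ0=-1/2, Δ1=2/3, Δ2=5/2, Δ3=-2
row 1: diag=10, rhs=7; c'=3/10, d'=7/10
row 2: denom=10−3·3/10=91/10; d'=(11−3·7/10)/(91/10)=89/91
row 3: denom=8−2·20/91=688/91; d'=(-27−2·89/91)/(688/91)=-2635/688
back: M3=-2635/688
back: M2=89/91−20/91·-2635/688=313/172
back: M1=7/10−3/10·313/172=53/344
M: M0=0, M1=53/344, M2=313/172, M3=-2635/688, M4=0
seg 0: a=-3, c=M0/2=0, d=(M1−M0)/(6·2)=53/4128, b=Δ0−h0·(2M0+M1)/6=-569/1032
seg 1: a=-4, c=M1/2=53/688, d=(M2−M1)/(6·3)=191/2064, b=Δ1−h1·(2M1+M2)/6=-205/516
seg 2: a=-2, c=M2/2=313/344, d=(M3−M2)/(6·2)=-3887/8256, b=Δ2−h2·(2M2+M3)/6=5291/2064
seg 3: a=3, c=M3/2=-2635/1376, d=(M4−M3)/(6·2)=2635/8256, b=Δ3−h3·(2M3+M4)/6=571/1032
t_q=1/2 → seg 0, τ=1/2; S=-3+-569/1032·τ+0·τ²+53/4128·τ³=-36041/11008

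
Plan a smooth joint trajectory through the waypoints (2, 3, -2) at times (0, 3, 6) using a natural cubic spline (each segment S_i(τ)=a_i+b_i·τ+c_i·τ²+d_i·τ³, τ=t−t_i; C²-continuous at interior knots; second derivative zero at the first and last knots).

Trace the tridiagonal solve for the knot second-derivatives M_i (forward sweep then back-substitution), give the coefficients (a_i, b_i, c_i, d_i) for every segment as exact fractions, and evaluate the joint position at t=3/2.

Δ: Δ0=1/3, Δ1=-5/3
row 1: diag=12, rhs=-12; c'=1/4, d'=-1
back: M1=-1
M: M0=0, M1=-1, M2=0
seg 0: a=2, c=M0/2=0, d=(M1−M0)/(6·3)=-1/18, b=Δ0−h0·(2M0+M1)/6=5/6
seg 1: a=3, c=M1/2=-1/2, d=(M2−M1)/(6·3)=1/18, b=Δ1−h1·(2M1+M2)/6=-2/3
t_q=3/2 → seg 0, τ=3/2; S=2+5/6·τ+0·τ²+-1/18·τ³=49/16

  seg 0: a=2 b=5/6 c=0 d=-1/18
  seg 1: a=3 b=-2/3 c=-1/2 d=1/18
S(3/2) = 49/16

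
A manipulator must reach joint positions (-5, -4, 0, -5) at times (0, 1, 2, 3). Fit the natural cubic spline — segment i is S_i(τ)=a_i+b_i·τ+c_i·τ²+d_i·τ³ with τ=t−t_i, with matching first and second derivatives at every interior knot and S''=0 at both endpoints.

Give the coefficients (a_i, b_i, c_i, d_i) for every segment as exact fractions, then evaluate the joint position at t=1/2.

  seg 0: a=-5 b=-2/5 c=0 d=7/5
  seg 1: a=-4 b=19/5 c=21/5 d=-4
  seg 2: a=0 b=1/5 c=-39/5 d=13/5
S(1/2) = -201/40

Δ: Δ0=1, Δ1=4, Δ2=-5
row 1: diag=4, rhs=18; c'=1/4, d'=9/2
row 2: denom=4−1·1/4=15/4; d'=(-54−1·9/2)/(15/4)=-78/5
back: M2=-78/5
back: M1=9/2−1/4·-78/5=42/5
M: M0=0, M1=42/5, M2=-78/5, M3=0
seg 0: a=-5, c=M0/2=0, d=(M1−M0)/(6·1)=7/5, b=Δ0−h0·(2M0+M1)/6=-2/5
seg 1: a=-4, c=M1/2=21/5, d=(M2−M1)/(6·1)=-4, b=Δ1−h1·(2M1+M2)/6=19/5
seg 2: a=0, c=M2/2=-39/5, d=(M3−M2)/(6·1)=13/5, b=Δ2−h2·(2M2+M3)/6=1/5
t_q=1/2 → seg 0, τ=1/2; S=-5+-2/5·τ+0·τ²+7/5·τ³=-201/40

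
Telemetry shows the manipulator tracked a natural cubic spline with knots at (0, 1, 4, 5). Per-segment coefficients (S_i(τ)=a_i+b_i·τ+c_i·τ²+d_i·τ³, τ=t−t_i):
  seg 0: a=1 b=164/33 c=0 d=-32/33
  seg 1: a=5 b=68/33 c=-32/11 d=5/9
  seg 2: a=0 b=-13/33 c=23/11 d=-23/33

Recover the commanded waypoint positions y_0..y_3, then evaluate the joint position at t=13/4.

y_0 = S_0(0) = a_0 = 1
y_1 = S_1(0) = a_1 = 5
y_2 = S_2(0) = a_2 = 0
y_3 = S_2(1) = 1
t_q=13/4 is in segment 1 (τ=9/4); S_1(τ)=871/704

y_0=1 y_1=5 y_2=0 y_3=1
S(13/4) = 871/704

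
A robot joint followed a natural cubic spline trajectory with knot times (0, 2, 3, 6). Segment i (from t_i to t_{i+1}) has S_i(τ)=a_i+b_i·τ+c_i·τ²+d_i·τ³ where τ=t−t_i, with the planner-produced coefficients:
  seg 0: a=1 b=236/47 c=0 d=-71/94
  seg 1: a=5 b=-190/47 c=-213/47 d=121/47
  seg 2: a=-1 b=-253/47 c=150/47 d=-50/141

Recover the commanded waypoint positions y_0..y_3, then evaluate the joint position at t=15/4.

y_0 = S_0(0) = a_0 = 1
y_1 = S_1(0) = a_1 = 5
y_2 = S_2(0) = a_2 = -1
y_3 = S_2(3) = 2
t_q=15/4 is in segment 2 (τ=3/4); S_2(τ)=-5101/1504

y_0=1 y_1=5 y_2=-1 y_3=2
S(15/4) = -5101/1504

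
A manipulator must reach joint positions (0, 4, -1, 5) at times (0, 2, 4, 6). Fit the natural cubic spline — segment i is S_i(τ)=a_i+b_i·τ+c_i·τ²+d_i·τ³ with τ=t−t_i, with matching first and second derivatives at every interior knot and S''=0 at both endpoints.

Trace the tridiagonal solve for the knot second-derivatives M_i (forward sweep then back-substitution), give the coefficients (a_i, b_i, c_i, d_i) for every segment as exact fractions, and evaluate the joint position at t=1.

  seg 0: a=0 b=107/30 c=0 d=-47/120
  seg 1: a=4 b=-17/15 c=-47/20 d=5/6
  seg 2: a=-1 b=-8/15 c=53/20 d=-53/120
S(1) = 127/40

Δ: Δ0=2, Δ1=-5/2, Δ2=3
row 1: diag=8, rhs=-27; c'=1/4, d'=-27/8
row 2: denom=8−2·1/4=15/2; d'=(33−2·-27/8)/(15/2)=53/10
back: M2=53/10
back: M1=-27/8−1/4·53/10=-47/10
M: M0=0, M1=-47/10, M2=53/10, M3=0
seg 0: a=0, c=M0/2=0, d=(M1−M0)/(6·2)=-47/120, b=Δ0−h0·(2M0+M1)/6=107/30
seg 1: a=4, c=M1/2=-47/20, d=(M2−M1)/(6·2)=5/6, b=Δ1−h1·(2M1+M2)/6=-17/15
seg 2: a=-1, c=M2/2=53/20, d=(M3−M2)/(6·2)=-53/120, b=Δ2−h2·(2M2+M3)/6=-8/15
t_q=1 → seg 0, τ=1; S=0+107/30·τ+0·τ²+-47/120·τ³=127/40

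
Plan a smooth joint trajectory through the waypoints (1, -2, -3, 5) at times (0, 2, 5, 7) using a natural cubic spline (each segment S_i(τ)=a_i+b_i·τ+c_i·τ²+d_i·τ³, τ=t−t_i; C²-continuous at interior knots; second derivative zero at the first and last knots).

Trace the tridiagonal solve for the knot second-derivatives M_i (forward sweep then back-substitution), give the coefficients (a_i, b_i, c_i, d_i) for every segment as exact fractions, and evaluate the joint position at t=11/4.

Δ: Δ0=-3/2, Δ1=-1/3, Δ2=4
row 1: diag=10, rhs=7; c'=3/10, d'=7/10
row 2: denom=10−3·3/10=91/10; d'=(26−3·7/10)/(91/10)=239/91
back: M2=239/91
back: M1=7/10−3/10·239/91=-8/91
M: M0=0, M1=-8/91, M2=239/91, M3=0
seg 0: a=1, c=M0/2=0, d=(M1−M0)/(6·2)=-2/273, b=Δ0−h0·(2M0+M1)/6=-803/546
seg 1: a=-2, c=M1/2=-4/91, d=(M2−M1)/(6·3)=19/126, b=Δ1−h1·(2M1+M2)/6=-851/546
seg 2: a=-3, c=M2/2=239/182, d=(M3−M2)/(6·2)=-239/1092, b=Δ2−h2·(2M2+M3)/6=614/273
t_q=11/4 → seg 1, τ=3/4; S=-2+-851/546·τ+-4/91·τ²+19/126·τ³=-36459/11648

  seg 0: a=1 b=-803/546 c=0 d=-2/273
  seg 1: a=-2 b=-851/546 c=-4/91 d=19/126
  seg 2: a=-3 b=614/273 c=239/182 d=-239/1092
S(11/4) = -36459/11648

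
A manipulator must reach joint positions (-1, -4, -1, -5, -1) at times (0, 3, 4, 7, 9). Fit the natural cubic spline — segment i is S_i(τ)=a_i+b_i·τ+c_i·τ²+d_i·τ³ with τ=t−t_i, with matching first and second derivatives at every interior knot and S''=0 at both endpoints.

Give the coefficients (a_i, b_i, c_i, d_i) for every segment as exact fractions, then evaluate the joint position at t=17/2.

Δ: Δ0=-1, Δ1=3, Δ2=-4/3, Δ3=2
row 1: diag=8, rhs=24; c'=1/8, d'=3
row 2: denom=8−1·1/8=63/8; d'=(-26−1·3)/(63/8)=-232/63
row 3: denom=10−3·8/21=62/7; d'=(20−3·-232/63)/(62/7)=326/93
back: M3=326/93
back: M2=-232/63−8/21·326/93=-1400/279
back: M1=3−1/8·-1400/279=1012/279
M: M0=0, M1=1012/279, M2=-1400/279, M3=326/93, M4=0
seg 0: a=-1, c=M0/2=0, d=(M1−M0)/(6·3)=506/2511, b=Δ0−h0·(2M0+M1)/6=-785/279
seg 1: a=-4, c=M1/2=506/279, d=(M2−M1)/(6·1)=-134/93, b=Δ1−h1·(2M1+M2)/6=733/279
seg 2: a=-1, c=M2/2=-700/279, d=(M3−M2)/(6·3)=1189/2511, b=Δ2−h2·(2M2+M3)/6=539/279
seg 3: a=-5, c=M3/2=163/93, d=(M4−M3)/(6·2)=-163/558, b=Δ3−h3·(2M3+M4)/6=-94/279
t_q=17/2 → seg 3, τ=3/2; S=-5+-94/279·τ+163/93·τ²+-163/558·τ³=-3791/1488

  seg 0: a=-1 b=-785/279 c=0 d=506/2511
  seg 1: a=-4 b=733/279 c=506/279 d=-134/93
  seg 2: a=-1 b=539/279 c=-700/279 d=1189/2511
  seg 3: a=-5 b=-94/279 c=163/93 d=-163/558
S(17/2) = -3791/1488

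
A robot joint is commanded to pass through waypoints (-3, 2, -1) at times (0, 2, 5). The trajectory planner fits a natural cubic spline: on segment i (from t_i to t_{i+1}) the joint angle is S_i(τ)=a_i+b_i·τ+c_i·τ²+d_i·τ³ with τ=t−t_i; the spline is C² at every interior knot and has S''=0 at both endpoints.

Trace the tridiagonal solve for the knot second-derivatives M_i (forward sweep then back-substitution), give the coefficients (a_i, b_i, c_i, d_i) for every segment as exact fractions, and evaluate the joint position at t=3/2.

Δ: Δ0=5/2, Δ1=-1
row 1: diag=10, rhs=-21; c'=3/10, d'=-21/10
back: M1=-21/10
M: M0=0, M1=-21/10, M2=0
seg 0: a=-3, c=M0/2=0, d=(M1−M0)/(6·2)=-7/40, b=Δ0−h0·(2M0+M1)/6=16/5
seg 1: a=2, c=M1/2=-21/20, d=(M2−M1)/(6·3)=7/60, b=Δ1−h1·(2M1+M2)/6=11/10
t_q=3/2 → seg 0, τ=3/2; S=-3+16/5·τ+0·τ²+-7/40·τ³=387/320

  seg 0: a=-3 b=16/5 c=0 d=-7/40
  seg 1: a=2 b=11/10 c=-21/20 d=7/60
S(3/2) = 387/320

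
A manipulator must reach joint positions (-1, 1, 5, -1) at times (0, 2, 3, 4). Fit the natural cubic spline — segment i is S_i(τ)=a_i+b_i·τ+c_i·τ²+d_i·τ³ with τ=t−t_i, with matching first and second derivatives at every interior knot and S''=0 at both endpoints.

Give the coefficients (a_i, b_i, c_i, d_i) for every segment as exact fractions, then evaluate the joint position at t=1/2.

Δ: Δ0=1, Δ1=4, Δ2=-6
row 1: diag=6, rhs=18; c'=1/6, d'=3
row 2: denom=4−1·1/6=23/6; d'=(-60−1·3)/(23/6)=-378/23
back: M2=-378/23
back: M1=3−1/6·-378/23=132/23
M: M0=0, M1=132/23, M2=-378/23, M3=0
seg 0: a=-1, c=M0/2=0, d=(M1−M0)/(6·2)=11/23, b=Δ0−h0·(2M0+M1)/6=-21/23
seg 1: a=1, c=M1/2=66/23, d=(M2−M1)/(6·1)=-85/23, b=Δ1−h1·(2M1+M2)/6=111/23
seg 2: a=5, c=M2/2=-189/23, d=(M3−M2)/(6·1)=63/23, b=Δ2−h2·(2M2+M3)/6=-12/23
t_q=1/2 → seg 0, τ=1/2; S=-1+-21/23·τ+0·τ²+11/23·τ³=-257/184

  seg 0: a=-1 b=-21/23 c=0 d=11/23
  seg 1: a=1 b=111/23 c=66/23 d=-85/23
  seg 2: a=5 b=-12/23 c=-189/23 d=63/23
S(1/2) = -257/184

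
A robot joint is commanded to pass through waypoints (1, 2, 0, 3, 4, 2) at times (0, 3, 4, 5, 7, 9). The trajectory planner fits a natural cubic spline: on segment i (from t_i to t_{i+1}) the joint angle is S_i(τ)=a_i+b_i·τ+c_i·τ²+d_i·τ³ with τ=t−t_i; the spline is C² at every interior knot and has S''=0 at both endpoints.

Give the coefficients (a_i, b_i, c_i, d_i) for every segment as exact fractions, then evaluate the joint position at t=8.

Δ: Δ0=1/3, Δ1=-2, Δ2=3, Δ3=1/2, Δ4=-1
row 1: diag=8, rhs=-14; c'=1/8, d'=-7/4
row 2: denom=4−1·1/8=31/8; d'=(30−1·-7/4)/(31/8)=254/31
row 3: denom=6−1·8/31=178/31; d'=(-15−1·254/31)/(178/31)=-719/178
row 4: denom=8−2·31/89=650/89; d'=(-9−2·-719/178)/(650/89)=-41/325
back: M4=-41/325
back: M3=-719/178−31/89·-41/325=-2597/650
back: M2=254/31−8/31·-2597/650=2998/325
back: M1=-7/4−1/8·2998/325=-1887/650
M: M0=0, M1=-1887/650, M2=2998/325, M3=-2597/650, M4=-41/325, M5=0
seg 0: a=1, c=M0/2=0, d=(M1−M0)/(6·3)=-629/3900, b=Δ0−h0·(2M0+M1)/6=6961/3900
seg 1: a=2, c=M1/2=-1887/1300, d=(M2−M1)/(6·1)=7883/3900, b=Δ1−h1·(2M1+M2)/6=-5011/1950
seg 2: a=0, c=M2/2=1499/325, d=(M3−M2)/(6·1)=-661/300, b=Δ2−h2·(2M2+M3)/6=461/780
seg 3: a=3, c=M3/2=-2597/1300, d=(M4−M3)/(6·2)=503/1560, b=Δ3−h3·(2M3+M4)/6=6251/1950
seg 4: a=4, c=M4/2=-41/650, d=(M5−M4)/(6·2)=41/3900, b=Δ4−h4·(2M4+M5)/6=-893/975
t_q=8 → seg 4, τ=1; S=4+-893/975·τ+-41/650·τ²+41/3900·τ³=3941/1300

  seg 0: a=1 b=6961/3900 c=0 d=-629/3900
  seg 1: a=2 b=-5011/1950 c=-1887/1300 d=7883/3900
  seg 2: a=0 b=461/780 c=1499/325 d=-661/300
  seg 3: a=3 b=6251/1950 c=-2597/1300 d=503/1560
  seg 4: a=4 b=-893/975 c=-41/650 d=41/3900
S(8) = 3941/1300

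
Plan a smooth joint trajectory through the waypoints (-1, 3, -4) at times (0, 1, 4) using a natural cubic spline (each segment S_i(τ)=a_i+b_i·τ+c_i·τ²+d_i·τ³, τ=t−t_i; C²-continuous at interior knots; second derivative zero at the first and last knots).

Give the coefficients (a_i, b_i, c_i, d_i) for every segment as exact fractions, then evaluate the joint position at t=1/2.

Δ: Δ0=4, Δ1=-7/3
row 1: diag=8, rhs=-38; c'=3/8, d'=-19/4
back: M1=-19/4
M: M0=0, M1=-19/4, M2=0
seg 0: a=-1, c=M0/2=0, d=(M1−M0)/(6·1)=-19/24, b=Δ0−h0·(2M0+M1)/6=115/24
seg 1: a=3, c=M1/2=-19/8, d=(M2−M1)/(6·3)=19/72, b=Δ1−h1·(2M1+M2)/6=29/12
t_q=1/2 → seg 0, τ=1/2; S=-1+115/24·τ+0·τ²+-19/24·τ³=83/64

  seg 0: a=-1 b=115/24 c=0 d=-19/24
  seg 1: a=3 b=29/12 c=-19/8 d=19/72
S(1/2) = 83/64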